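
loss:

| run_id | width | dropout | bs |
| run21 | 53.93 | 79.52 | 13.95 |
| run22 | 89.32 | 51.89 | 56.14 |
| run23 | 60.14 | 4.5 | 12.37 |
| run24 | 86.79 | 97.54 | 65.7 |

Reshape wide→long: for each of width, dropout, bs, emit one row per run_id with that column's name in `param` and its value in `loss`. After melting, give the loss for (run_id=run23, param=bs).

12.37

Unpivoting turns each (run_id, wide-column) pair into one long row.
The wide cell at row run23, column bs holds 12.37, so the long row (run23, bs) has loss=12.37.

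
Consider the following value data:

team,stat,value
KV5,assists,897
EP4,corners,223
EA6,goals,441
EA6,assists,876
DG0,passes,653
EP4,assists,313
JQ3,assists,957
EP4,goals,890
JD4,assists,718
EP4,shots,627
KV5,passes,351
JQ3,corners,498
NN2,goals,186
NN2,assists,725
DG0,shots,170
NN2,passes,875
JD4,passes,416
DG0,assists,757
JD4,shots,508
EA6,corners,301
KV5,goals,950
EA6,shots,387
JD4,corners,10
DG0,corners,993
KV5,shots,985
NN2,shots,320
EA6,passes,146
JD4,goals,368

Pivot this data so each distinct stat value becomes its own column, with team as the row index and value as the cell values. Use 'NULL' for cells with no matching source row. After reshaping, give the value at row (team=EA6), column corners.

301

The long row with team=EA6, stat=corners has value=301.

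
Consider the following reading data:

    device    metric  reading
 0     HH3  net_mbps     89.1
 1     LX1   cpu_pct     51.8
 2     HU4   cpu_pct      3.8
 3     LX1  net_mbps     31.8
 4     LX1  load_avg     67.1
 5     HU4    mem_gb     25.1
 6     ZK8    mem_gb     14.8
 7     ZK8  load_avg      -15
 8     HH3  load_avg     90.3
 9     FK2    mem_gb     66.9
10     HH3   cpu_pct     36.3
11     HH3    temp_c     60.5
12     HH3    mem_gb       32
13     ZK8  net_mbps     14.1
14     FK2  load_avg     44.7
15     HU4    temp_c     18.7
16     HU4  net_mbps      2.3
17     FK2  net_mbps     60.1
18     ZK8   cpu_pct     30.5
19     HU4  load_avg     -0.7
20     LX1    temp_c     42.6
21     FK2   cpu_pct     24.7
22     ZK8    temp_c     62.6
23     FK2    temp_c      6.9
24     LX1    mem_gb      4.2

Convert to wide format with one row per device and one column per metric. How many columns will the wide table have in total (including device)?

1 column for device plus 5 distinct metric values → 6 columns.

6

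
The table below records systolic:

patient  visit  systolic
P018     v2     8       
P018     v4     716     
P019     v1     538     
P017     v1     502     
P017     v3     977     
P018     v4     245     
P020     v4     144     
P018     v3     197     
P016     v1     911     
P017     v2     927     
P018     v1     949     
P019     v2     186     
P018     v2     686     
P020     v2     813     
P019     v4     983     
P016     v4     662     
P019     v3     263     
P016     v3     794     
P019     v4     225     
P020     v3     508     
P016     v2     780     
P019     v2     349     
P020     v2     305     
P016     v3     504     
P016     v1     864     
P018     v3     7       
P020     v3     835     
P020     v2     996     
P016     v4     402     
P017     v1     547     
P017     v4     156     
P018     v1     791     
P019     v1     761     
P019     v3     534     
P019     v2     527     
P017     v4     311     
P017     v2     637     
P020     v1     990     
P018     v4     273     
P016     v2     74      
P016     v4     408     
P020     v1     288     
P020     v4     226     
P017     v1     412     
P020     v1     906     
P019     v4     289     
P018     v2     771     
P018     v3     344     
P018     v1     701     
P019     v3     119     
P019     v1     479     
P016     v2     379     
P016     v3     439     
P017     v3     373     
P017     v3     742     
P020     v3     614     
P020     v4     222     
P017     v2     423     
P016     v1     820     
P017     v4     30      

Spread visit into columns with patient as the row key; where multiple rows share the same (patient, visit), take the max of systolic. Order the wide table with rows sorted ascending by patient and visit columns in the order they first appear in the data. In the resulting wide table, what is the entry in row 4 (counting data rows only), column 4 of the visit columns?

534

With rows sorted ascending by patient, row 4 is patient=P019. visit columns in first-appearance order: v2, v4, v1, v3; column 4 is v3.
Long rows with patient=P019, visit=v3: max(263, 534, 119) = 534.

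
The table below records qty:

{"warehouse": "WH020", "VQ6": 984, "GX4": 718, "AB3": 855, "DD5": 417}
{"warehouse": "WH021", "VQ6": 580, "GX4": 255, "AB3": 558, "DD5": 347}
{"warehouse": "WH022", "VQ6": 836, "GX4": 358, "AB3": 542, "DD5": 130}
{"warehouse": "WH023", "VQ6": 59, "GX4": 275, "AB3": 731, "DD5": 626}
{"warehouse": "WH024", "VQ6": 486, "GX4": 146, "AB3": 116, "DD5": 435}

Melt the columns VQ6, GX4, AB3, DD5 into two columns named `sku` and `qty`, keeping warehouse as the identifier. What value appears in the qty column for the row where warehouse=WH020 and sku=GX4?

718

Unpivoting turns each (warehouse, wide-column) pair into one long row.
The wide cell at row WH020, column GX4 holds 718, so the long row (WH020, GX4) has qty=718.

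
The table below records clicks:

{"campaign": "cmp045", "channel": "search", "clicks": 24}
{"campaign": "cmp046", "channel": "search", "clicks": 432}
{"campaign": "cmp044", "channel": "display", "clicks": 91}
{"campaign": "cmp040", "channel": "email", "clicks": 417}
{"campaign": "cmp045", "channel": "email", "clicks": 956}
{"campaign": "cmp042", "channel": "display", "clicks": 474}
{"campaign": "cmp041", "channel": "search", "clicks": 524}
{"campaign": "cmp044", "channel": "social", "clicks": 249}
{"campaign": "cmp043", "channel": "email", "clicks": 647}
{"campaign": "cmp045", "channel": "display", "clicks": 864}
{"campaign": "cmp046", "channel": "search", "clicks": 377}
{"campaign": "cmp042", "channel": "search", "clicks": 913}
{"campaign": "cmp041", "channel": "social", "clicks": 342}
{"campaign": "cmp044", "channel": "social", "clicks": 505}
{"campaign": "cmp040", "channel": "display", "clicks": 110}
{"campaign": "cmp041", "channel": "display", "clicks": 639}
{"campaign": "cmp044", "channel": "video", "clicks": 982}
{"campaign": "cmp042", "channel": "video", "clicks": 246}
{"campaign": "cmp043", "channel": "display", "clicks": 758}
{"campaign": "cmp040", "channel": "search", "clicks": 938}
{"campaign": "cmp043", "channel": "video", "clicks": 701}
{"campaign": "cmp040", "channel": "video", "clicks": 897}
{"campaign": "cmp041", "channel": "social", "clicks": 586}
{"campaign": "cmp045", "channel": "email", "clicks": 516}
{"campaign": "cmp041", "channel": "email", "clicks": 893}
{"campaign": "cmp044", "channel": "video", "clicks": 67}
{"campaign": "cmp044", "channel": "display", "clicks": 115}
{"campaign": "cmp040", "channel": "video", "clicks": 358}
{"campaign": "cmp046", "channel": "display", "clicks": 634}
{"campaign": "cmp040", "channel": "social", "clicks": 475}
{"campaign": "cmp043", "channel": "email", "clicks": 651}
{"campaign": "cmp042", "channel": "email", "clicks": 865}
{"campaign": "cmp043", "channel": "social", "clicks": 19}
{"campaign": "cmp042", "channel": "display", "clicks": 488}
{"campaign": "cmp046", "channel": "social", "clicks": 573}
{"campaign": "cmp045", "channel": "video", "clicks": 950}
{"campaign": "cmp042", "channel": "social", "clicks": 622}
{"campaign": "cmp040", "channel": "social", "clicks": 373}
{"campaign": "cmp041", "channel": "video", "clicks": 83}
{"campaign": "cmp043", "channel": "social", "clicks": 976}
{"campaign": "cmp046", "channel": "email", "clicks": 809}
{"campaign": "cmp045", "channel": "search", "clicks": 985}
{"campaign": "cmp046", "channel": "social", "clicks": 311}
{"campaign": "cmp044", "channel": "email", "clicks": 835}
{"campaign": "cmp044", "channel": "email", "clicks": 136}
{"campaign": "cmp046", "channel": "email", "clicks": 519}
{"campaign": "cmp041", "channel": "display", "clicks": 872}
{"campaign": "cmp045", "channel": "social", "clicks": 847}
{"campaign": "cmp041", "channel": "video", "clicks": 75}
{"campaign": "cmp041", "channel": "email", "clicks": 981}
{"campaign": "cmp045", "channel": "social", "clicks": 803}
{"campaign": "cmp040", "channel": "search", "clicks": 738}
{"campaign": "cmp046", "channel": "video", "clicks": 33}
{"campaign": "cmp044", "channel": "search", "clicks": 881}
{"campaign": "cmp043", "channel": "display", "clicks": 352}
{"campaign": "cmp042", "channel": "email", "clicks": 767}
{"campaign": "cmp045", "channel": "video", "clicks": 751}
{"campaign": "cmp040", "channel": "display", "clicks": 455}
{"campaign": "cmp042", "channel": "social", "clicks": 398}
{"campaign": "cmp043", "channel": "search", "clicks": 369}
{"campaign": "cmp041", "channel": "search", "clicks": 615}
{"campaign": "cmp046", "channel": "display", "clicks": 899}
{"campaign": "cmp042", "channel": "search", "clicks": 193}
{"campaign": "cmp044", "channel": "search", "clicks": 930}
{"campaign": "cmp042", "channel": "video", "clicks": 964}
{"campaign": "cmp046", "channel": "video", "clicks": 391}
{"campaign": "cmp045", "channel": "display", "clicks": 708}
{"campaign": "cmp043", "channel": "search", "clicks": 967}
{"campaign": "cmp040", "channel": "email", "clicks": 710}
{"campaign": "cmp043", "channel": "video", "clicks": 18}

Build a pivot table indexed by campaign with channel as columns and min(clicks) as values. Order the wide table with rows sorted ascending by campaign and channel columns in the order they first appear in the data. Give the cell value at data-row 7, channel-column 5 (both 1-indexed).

With rows sorted ascending by campaign, row 7 is campaign=cmp046. channel columns in first-appearance order: search, display, email, social, video; column 5 is video.
Long rows with campaign=cmp046, channel=video: min(33, 391) = 33.

33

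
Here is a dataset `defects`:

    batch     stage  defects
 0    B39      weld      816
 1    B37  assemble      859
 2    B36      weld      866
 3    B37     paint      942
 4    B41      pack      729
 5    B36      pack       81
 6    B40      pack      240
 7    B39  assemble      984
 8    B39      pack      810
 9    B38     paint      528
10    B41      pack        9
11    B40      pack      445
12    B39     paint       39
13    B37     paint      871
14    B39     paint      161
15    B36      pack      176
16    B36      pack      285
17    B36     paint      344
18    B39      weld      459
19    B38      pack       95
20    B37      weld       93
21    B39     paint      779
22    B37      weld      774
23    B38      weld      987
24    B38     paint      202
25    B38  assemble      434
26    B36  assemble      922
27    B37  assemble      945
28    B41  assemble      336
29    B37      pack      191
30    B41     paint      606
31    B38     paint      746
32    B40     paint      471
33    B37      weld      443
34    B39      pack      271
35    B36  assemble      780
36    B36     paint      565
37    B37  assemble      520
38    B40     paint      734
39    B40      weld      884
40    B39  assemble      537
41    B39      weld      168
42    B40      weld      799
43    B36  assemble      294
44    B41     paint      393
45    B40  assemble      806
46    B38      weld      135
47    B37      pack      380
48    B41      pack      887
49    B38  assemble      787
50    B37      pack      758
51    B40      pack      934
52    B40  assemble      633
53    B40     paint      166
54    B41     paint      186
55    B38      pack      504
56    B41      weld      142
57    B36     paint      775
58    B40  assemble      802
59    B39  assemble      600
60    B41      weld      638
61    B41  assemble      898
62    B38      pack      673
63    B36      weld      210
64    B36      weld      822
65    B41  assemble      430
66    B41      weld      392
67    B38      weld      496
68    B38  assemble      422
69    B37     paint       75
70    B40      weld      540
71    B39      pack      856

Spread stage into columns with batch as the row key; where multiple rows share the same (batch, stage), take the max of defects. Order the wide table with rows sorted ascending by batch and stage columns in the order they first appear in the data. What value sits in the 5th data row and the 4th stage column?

With rows sorted ascending by batch, row 5 is batch=B40. stage columns in first-appearance order: weld, assemble, paint, pack; column 4 is pack.
Long rows with batch=B40, stage=pack: max(240, 445, 934) = 934.

934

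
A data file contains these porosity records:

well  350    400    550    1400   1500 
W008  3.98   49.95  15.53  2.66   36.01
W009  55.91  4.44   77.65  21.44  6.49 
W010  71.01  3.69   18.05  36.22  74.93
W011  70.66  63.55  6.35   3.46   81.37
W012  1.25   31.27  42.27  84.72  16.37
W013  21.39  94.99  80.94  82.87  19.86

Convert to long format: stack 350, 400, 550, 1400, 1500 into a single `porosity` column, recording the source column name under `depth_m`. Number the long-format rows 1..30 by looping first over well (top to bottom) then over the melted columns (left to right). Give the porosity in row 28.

80.94

30 rows total (6 × 5). Row 28: index ⌊(28-1)/5⌋ = 5 into well → W013; (28-1) mod 5 = 2 into the melted columns → 550.
So row 28 is (W013, 550, 80.94); porosity = 80.94.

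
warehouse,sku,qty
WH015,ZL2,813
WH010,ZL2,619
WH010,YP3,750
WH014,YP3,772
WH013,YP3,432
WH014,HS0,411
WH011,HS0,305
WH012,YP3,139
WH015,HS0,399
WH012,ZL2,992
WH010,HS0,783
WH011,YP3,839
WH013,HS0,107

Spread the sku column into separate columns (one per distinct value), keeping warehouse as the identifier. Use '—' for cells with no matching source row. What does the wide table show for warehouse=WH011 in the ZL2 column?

No long-format row has warehouse=WH011 and sku=ZL2, so the cell is —.

—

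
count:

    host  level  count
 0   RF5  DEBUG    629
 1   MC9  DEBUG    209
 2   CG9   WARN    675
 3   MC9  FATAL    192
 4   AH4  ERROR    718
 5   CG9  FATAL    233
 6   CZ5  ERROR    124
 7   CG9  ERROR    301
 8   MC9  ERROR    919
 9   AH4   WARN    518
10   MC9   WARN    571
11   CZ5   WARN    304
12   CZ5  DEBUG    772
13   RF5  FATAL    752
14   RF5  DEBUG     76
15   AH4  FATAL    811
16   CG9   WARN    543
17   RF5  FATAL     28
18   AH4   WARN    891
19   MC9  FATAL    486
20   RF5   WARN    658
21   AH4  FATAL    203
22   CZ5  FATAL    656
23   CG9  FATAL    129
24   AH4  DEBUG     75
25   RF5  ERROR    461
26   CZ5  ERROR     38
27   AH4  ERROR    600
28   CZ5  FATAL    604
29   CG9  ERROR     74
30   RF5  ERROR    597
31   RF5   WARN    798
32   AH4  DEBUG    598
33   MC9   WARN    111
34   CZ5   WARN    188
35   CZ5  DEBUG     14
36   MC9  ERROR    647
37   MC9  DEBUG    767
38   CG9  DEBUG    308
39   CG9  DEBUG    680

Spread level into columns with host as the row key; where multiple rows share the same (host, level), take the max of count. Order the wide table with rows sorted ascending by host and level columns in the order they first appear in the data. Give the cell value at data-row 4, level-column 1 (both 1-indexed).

With rows sorted ascending by host, row 4 is host=MC9. level columns in first-appearance order: DEBUG, WARN, FATAL, ERROR; column 1 is DEBUG.
Long rows with host=MC9, level=DEBUG: max(209, 767) = 767.

767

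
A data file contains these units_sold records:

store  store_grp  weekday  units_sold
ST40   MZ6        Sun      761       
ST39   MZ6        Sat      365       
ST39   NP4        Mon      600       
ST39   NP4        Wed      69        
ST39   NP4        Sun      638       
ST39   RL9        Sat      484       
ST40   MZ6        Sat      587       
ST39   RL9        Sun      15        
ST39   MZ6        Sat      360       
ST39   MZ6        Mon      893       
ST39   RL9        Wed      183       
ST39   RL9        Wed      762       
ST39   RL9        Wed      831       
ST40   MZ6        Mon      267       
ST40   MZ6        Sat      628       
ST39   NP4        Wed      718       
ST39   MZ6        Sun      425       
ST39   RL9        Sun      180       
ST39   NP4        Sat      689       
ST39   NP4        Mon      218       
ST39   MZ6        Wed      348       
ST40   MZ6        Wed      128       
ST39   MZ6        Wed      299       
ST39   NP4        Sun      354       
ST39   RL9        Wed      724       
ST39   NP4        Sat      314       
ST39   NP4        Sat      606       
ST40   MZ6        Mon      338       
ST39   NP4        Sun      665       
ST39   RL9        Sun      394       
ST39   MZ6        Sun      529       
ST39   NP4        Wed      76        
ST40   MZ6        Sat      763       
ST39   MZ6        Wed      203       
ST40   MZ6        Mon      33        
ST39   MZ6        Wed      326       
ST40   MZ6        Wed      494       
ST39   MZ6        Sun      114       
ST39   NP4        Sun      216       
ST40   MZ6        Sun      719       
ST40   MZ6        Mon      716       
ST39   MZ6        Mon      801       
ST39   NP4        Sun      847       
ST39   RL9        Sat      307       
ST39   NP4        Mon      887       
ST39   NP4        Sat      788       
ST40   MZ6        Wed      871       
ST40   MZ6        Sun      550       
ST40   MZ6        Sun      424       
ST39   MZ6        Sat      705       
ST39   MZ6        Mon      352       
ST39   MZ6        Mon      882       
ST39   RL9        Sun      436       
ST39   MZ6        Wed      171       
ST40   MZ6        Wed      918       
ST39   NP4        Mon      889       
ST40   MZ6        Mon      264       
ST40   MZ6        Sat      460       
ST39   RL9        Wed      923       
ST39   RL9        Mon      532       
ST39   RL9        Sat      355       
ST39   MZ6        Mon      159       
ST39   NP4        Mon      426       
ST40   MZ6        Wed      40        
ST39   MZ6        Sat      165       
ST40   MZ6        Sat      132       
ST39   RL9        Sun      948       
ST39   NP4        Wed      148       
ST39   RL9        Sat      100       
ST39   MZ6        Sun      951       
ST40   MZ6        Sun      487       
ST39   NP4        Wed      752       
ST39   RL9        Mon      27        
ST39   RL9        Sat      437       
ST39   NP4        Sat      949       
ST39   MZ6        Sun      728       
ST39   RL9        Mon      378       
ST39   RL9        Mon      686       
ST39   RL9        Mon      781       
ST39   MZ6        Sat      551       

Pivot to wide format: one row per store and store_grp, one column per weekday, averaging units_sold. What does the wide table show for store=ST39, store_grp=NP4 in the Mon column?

604

Rows with store=ST39, store_grp=NP4 and weekday=Mon: units_sold values are 600, 218, 887, 889, 426.
(600 + 218 + 887 + 889 + 426) / 5 = 604.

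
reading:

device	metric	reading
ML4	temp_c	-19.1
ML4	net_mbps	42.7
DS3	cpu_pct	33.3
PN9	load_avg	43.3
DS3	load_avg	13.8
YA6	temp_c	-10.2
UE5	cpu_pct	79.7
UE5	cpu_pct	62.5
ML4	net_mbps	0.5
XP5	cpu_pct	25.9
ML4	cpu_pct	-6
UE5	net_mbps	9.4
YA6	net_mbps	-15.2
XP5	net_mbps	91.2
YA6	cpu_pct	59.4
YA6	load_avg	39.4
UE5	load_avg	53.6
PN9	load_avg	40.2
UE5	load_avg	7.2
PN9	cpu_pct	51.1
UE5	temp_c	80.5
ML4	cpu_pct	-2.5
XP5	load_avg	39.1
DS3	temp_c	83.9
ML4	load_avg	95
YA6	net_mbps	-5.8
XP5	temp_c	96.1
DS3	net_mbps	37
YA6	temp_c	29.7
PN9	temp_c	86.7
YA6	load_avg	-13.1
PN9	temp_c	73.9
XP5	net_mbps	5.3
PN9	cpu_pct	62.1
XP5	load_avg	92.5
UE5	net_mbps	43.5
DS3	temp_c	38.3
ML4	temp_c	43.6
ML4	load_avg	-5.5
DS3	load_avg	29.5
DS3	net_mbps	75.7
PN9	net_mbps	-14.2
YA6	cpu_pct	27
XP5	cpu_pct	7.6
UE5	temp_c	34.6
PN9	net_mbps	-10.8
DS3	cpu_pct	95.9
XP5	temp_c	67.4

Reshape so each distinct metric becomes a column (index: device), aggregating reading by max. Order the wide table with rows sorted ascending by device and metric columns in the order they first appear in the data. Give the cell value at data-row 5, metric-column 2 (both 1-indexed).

With rows sorted ascending by device, row 5 is device=XP5. metric columns in first-appearance order: temp_c, net_mbps, cpu_pct, load_avg; column 2 is net_mbps.
Long rows with device=XP5, metric=net_mbps: max(91.2, 5.3) = 91.2.

91.2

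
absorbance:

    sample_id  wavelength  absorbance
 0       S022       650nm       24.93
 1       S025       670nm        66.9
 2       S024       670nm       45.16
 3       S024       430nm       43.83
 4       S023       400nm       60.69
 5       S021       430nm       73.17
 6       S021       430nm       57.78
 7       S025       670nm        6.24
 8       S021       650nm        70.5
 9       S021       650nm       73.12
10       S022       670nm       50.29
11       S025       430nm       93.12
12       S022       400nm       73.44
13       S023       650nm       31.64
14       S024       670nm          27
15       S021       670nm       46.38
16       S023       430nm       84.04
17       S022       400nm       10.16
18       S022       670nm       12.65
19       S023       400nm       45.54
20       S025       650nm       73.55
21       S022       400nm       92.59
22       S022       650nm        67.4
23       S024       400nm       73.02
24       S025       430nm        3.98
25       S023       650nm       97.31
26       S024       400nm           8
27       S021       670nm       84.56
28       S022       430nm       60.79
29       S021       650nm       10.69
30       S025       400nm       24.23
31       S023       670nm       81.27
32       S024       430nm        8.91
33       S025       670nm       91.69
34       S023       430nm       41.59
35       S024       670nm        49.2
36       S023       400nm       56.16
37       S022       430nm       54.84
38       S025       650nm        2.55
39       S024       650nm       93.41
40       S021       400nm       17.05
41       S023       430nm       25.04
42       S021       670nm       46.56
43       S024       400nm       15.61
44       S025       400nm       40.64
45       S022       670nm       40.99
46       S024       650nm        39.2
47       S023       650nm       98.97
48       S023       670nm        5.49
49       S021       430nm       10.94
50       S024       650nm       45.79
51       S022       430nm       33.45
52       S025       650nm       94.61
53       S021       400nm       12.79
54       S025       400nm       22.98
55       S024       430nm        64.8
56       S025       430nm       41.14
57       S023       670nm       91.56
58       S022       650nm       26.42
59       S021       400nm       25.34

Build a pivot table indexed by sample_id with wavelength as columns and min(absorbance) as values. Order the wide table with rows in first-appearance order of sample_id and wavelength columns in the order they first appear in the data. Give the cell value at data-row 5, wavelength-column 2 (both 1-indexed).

With rows in first-appearance order of sample_id, row 5 is sample_id=S021. wavelength columns in first-appearance order: 650nm, 670nm, 430nm, 400nm; column 2 is 670nm.
Long rows with sample_id=S021, wavelength=670nm: min(46.38, 84.56, 46.56) = 46.38.

46.38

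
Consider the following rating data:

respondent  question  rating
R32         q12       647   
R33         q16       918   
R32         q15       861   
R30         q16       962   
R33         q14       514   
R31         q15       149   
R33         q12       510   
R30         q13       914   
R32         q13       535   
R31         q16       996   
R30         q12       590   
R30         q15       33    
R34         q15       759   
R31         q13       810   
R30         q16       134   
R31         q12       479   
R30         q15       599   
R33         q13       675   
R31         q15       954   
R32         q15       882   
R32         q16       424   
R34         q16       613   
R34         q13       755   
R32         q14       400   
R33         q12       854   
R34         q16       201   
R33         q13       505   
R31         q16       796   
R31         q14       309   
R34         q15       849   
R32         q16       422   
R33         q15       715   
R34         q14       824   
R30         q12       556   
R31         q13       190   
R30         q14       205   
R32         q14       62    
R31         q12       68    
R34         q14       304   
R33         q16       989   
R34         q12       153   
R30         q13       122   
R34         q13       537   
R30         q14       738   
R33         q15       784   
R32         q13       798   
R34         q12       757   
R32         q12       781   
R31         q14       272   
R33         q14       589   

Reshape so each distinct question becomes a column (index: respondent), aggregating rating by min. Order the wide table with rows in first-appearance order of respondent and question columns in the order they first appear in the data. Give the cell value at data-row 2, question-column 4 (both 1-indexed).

514

With rows in first-appearance order of respondent, row 2 is respondent=R33. question columns in first-appearance order: q12, q16, q15, q14, q13; column 4 is q14.
Long rows with respondent=R33, question=q14: min(514, 589) = 514.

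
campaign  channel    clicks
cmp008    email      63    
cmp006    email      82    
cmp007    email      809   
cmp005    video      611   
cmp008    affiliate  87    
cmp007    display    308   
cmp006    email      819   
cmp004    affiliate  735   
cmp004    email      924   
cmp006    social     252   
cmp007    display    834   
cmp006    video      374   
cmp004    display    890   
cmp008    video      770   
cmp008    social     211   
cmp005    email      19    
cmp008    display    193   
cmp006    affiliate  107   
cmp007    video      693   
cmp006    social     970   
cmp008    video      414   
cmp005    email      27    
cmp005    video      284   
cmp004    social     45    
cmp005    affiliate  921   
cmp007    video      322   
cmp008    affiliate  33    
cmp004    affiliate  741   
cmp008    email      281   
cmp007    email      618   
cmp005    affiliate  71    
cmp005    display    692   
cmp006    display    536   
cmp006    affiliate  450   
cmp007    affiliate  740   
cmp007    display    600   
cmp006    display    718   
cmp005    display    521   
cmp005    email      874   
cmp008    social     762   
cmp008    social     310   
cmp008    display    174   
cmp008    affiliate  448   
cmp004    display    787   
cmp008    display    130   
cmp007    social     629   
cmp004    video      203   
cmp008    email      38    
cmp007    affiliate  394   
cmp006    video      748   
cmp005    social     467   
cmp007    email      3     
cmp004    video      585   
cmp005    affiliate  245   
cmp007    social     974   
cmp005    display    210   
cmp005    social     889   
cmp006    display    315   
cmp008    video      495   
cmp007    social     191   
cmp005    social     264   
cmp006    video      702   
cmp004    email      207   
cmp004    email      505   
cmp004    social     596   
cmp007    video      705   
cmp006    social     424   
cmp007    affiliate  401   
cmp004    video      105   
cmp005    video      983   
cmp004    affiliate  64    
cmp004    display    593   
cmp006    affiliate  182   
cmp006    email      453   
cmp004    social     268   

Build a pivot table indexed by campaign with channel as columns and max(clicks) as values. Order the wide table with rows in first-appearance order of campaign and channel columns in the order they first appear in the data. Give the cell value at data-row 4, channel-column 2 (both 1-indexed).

With rows in first-appearance order of campaign, row 4 is campaign=cmp005. channel columns in first-appearance order: email, video, affiliate, display, social; column 2 is video.
Long rows with campaign=cmp005, channel=video: max(611, 284, 983) = 983.

983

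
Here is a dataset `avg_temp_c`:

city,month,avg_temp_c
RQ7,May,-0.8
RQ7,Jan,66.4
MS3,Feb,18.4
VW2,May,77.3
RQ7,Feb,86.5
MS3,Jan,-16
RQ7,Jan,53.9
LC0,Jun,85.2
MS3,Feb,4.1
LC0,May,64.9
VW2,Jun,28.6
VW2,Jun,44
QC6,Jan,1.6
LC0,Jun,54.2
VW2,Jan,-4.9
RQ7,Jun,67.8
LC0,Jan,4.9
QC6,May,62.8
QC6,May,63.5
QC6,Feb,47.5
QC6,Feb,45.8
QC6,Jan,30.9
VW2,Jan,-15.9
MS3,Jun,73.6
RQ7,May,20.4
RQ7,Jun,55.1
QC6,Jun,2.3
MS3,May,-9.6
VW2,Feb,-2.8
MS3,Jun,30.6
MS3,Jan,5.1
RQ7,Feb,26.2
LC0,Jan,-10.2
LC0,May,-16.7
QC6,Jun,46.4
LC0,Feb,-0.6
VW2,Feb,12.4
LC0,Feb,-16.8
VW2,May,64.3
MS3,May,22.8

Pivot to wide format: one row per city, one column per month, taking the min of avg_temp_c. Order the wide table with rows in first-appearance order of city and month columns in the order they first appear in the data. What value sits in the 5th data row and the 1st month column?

62.8

With rows in first-appearance order of city, row 5 is city=QC6. month columns in first-appearance order: May, Jan, Feb, Jun; column 1 is May.
Long rows with city=QC6, month=May: min(62.8, 63.5) = 62.8.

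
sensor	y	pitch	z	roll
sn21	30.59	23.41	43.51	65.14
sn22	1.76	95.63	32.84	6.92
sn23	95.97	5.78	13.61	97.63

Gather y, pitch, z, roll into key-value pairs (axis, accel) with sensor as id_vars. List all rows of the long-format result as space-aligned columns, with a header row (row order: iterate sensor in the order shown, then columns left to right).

sensor  axis   accel
sn21    y      30.59
sn21    pitch  23.41
sn21    z      43.51
sn21    roll   65.14
sn22    y      1.76 
sn22    pitch  95.63
sn22    z      32.84
sn22    roll   6.92 
sn23    y      95.97
sn23    pitch  5.78 
sn23    z      13.61
sn23    roll   97.63

Each (sensor, column) pair becomes one row: 3 × 4 = 12 rows.
For example, (sn21, y) → accel=30.59.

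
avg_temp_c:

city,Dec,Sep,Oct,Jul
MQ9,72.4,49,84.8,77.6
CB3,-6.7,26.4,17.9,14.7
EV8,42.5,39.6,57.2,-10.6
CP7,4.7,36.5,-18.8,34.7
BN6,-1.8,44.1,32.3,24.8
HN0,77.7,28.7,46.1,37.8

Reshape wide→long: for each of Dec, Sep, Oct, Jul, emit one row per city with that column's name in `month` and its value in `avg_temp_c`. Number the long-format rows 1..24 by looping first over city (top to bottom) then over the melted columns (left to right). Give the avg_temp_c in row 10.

24 rows total (6 × 4). Row 10: index ⌊(10-1)/4⌋ = 2 into city → EV8; (10-1) mod 4 = 1 into the melted columns → Sep.
So row 10 is (EV8, Sep, 39.6); avg_temp_c = 39.6.

39.6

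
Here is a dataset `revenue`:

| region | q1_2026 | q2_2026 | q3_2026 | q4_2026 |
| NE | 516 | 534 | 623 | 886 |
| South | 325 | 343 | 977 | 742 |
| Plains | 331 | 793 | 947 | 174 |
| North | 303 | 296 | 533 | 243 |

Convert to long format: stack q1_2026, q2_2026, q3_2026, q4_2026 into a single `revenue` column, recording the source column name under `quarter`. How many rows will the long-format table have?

4 region values × 4 melted columns = 16 rows.

16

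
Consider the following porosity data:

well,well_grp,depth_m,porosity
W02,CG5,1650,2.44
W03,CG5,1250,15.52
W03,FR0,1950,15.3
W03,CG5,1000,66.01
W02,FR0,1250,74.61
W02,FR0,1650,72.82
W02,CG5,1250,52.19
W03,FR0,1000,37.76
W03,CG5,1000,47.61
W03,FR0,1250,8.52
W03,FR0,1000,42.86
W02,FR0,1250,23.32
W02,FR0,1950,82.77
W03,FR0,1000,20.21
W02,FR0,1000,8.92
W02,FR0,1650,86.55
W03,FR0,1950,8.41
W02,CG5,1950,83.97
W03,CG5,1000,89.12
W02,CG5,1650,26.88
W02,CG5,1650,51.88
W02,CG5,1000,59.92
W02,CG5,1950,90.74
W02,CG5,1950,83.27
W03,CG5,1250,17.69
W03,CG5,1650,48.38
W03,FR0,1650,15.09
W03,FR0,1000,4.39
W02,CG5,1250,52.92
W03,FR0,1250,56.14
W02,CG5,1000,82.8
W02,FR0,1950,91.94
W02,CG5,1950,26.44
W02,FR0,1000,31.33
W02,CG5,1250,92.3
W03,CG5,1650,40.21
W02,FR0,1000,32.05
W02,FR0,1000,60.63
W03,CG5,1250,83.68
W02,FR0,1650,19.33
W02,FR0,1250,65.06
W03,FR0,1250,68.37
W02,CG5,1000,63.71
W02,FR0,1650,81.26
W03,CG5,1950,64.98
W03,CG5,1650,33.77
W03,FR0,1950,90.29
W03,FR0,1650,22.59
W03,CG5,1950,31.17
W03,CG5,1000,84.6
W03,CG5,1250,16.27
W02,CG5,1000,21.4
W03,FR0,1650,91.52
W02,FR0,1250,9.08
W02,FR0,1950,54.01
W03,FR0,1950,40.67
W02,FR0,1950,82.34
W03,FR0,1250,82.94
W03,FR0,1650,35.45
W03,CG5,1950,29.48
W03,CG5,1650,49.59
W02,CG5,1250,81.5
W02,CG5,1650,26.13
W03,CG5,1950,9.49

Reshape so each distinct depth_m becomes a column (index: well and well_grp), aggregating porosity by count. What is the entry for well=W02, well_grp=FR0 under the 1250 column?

Rows with well=W02, well_grp=FR0 and depth_m=1250: porosity values are 74.61, 23.32, 65.06, 9.08.
4 rows match — count = 4.

4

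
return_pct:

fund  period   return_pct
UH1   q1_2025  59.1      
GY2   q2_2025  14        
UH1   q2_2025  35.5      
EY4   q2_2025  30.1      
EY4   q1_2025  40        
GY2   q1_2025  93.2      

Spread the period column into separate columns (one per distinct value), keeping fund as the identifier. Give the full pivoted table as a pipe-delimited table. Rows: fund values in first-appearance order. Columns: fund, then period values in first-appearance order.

| fund | q1_2025 | q2_2025 |
| UH1 | 59.1 | 35.5 |
| GY2 | 93.2 | 14 |
| EY4 | 40 | 30.1 |

Columns: fund plus the 2 distinct period values (q1_2025, q2_2025).
For example, row UH1 column q1_2025 takes return_pct=59.1 from the long row (UH1, q1_2025).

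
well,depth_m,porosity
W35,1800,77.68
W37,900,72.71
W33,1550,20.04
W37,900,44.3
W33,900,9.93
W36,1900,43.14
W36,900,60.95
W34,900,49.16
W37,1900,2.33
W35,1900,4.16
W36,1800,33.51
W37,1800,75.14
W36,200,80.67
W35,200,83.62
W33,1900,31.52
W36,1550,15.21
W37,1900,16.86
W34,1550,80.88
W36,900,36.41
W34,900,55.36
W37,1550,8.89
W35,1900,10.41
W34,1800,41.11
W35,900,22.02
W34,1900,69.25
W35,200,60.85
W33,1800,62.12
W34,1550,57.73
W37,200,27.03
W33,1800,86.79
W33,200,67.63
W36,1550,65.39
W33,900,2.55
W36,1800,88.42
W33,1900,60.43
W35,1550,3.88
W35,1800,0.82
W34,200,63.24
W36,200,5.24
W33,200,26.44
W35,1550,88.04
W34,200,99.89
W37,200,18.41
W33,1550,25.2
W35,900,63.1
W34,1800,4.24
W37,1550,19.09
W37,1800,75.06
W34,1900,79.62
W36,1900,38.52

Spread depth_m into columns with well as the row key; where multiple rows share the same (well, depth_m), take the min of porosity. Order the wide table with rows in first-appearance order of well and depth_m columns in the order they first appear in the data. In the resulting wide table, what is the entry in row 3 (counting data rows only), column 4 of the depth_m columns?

31.52

With rows in first-appearance order of well, row 3 is well=W33. depth_m columns in first-appearance order: 1800, 900, 1550, 1900, 200; column 4 is 1900.
Long rows with well=W33, depth_m=1900: min(31.52, 60.43) = 31.52.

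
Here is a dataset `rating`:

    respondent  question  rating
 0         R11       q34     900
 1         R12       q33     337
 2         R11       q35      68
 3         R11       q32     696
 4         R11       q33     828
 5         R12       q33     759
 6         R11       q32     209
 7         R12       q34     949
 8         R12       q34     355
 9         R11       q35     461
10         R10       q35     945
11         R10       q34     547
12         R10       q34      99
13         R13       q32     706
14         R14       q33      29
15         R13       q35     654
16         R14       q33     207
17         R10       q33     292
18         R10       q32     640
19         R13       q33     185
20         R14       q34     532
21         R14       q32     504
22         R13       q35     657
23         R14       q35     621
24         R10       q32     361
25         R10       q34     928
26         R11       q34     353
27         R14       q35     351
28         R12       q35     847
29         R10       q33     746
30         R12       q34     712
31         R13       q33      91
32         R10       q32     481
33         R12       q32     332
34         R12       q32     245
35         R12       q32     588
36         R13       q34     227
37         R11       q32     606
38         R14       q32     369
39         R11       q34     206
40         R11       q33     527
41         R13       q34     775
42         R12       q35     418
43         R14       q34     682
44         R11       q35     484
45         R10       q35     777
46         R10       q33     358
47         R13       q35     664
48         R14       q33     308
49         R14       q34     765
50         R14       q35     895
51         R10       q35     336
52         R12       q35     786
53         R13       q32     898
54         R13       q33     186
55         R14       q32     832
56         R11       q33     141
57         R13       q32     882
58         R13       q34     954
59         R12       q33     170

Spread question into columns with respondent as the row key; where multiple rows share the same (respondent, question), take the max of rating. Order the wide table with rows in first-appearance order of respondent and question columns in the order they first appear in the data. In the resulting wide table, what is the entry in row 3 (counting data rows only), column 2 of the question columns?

746

With rows in first-appearance order of respondent, row 3 is respondent=R10. question columns in first-appearance order: q34, q33, q35, q32; column 2 is q33.
Long rows with respondent=R10, question=q33: max(292, 746, 358) = 746.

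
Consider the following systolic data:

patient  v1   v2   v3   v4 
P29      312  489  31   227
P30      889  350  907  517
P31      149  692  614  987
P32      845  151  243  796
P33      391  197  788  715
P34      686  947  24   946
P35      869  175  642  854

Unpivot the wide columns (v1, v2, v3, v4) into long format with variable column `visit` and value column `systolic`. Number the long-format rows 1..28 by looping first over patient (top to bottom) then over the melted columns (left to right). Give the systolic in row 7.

28 rows total (7 × 4). Row 7: index ⌊(7-1)/4⌋ = 1 into patient → P30; (7-1) mod 4 = 2 into the melted columns → v3.
So row 7 is (P30, v3, 907); systolic = 907.

907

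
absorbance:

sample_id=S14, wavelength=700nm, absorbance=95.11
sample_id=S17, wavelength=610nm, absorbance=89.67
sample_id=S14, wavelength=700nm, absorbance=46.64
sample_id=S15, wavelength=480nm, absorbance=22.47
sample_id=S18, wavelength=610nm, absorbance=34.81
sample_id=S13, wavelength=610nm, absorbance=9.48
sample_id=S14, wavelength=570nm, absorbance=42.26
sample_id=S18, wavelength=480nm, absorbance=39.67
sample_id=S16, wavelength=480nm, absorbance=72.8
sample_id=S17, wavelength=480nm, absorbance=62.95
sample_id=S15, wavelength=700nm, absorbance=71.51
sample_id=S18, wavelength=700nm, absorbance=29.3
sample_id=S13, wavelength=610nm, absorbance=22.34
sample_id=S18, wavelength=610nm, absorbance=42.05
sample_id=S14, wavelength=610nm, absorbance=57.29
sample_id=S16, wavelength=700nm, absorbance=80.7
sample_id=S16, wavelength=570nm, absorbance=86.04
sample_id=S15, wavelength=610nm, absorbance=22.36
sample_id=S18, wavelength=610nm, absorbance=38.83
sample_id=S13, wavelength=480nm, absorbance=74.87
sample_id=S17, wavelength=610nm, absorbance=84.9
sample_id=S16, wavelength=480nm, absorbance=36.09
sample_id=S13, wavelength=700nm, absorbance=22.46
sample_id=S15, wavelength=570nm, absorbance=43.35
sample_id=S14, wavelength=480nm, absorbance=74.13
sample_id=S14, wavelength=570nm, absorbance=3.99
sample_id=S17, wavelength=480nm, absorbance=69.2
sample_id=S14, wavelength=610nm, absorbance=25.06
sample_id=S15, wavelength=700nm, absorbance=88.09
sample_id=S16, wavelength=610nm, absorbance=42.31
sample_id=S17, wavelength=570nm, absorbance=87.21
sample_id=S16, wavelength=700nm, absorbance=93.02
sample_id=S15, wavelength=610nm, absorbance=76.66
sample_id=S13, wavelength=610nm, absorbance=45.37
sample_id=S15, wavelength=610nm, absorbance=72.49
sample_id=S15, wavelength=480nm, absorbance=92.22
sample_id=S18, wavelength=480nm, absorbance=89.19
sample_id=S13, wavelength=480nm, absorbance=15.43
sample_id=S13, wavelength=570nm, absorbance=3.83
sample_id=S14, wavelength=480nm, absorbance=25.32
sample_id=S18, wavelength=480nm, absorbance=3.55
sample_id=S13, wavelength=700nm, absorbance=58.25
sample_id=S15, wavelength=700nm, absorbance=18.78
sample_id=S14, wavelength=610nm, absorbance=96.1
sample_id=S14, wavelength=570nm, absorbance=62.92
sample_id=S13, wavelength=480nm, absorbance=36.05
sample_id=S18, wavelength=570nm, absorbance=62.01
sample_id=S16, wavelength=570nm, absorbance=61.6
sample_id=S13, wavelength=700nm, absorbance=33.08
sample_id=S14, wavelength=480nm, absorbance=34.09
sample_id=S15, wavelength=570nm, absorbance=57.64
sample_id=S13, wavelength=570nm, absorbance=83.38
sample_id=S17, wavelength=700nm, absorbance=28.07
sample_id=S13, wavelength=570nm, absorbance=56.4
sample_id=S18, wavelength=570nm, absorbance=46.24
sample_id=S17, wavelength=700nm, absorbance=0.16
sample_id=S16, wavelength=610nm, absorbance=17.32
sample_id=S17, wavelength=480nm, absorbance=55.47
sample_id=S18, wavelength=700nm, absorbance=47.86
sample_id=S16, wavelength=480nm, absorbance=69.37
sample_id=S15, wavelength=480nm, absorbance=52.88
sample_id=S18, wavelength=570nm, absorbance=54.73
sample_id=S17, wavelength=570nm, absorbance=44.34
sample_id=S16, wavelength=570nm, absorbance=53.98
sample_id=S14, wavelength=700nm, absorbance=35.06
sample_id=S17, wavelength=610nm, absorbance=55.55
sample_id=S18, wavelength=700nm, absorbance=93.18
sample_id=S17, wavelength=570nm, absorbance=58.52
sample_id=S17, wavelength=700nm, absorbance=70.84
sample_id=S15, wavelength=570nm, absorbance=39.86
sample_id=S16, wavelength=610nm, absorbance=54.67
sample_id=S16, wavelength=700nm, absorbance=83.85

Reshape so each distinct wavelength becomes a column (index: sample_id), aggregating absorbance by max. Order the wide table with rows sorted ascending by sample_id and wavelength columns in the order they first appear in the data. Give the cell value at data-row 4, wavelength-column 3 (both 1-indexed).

72.8

With rows sorted ascending by sample_id, row 4 is sample_id=S16. wavelength columns in first-appearance order: 700nm, 610nm, 480nm, 570nm; column 3 is 480nm.
Long rows with sample_id=S16, wavelength=480nm: max(72.8, 36.09, 69.37) = 72.8.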